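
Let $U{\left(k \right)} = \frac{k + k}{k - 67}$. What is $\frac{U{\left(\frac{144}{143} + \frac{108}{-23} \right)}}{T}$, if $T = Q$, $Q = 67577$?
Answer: $\frac{24264}{15711314615} \approx 1.5444 \cdot 10^{-6}$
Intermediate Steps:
$T = 67577$
$U{\left(k \right)} = \frac{2 k}{-67 + k}$
$\frac{U{\left(\frac{144}{143} + \frac{108}{-23} \right)}}{T} = \frac{2 \left(\frac{144}{143} + \frac{108}{-23}\right) \frac{1}{-67 + \left(\frac{144}{143} + \frac{108}{-23}\right)}}{67577} = \frac{2 \left(144 \cdot \frac{1}{143} + 108 \left(- \frac{1}{23}\right)\right)}{-67 + \left(144 \cdot \frac{1}{143} + 108 \left(- \frac{1}{23}\right)\right)} \frac{1}{67577} = \frac{2 \left(\frac{144}{143} - \frac{108}{23}\right)}{-67 + \left(\frac{144}{143} - \frac{108}{23}\right)} \frac{1}{67577} = 2 \left(- \frac{12132}{3289}\right) \frac{1}{-67 - \frac{12132}{3289}} \cdot \frac{1}{67577} = 2 \left(- \frac{12132}{3289}\right) \frac{1}{- \frac{232495}{3289}} \cdot \frac{1}{67577} = 2 \left(- \frac{12132}{3289}\right) \left(- \frac{3289}{232495}\right) \frac{1}{67577} = \frac{24264}{232495} \cdot \frac{1}{67577} = \frac{24264}{15711314615}$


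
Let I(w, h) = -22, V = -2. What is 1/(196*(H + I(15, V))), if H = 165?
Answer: 1/28028 ≈ 3.5679e-5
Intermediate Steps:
1/(196*(H + I(15, V))) = 1/(196*(165 - 22)) = 1/(196*143) = 1/28028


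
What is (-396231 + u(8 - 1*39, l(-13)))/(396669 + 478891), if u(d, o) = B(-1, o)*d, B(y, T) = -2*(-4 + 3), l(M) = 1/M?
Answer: -396293/875560 ≈ -0.45262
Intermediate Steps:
B(y, T) = 2 (B(y, T) = -2*(-1) = 2)
u(d, o) = 2*d
(-396231 + u(8 - 1*39, l(-13)))/(396669 + 478891) = (-396231 + 2*(8 - 1*39))/(396669 + 478891) = (-396231 + 2*(8 - 39))/875560 = (-396231 + 2*(-31))*(1/875560) = (-396231 - 62)*(1/875560) = -396293*1/875560 = -396293/875560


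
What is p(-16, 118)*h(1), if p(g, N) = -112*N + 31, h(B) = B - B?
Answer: 0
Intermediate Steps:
h(B) = 0
p(g, N) = 31 - 112*N
p(-16, 118)*h(1) = (31 - 112*118)*0 = (31 - 13216)*0 = -13185*0 = 0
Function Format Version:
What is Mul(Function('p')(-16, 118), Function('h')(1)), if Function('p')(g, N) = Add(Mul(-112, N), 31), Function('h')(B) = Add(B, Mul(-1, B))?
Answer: 0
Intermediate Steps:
Function('h')(B) = 0
Function('p')(g, N) = Add(31, Mul(-112, N))
Mul(Function('p')(-16, 118), Function('h')(1)) = Mul(Add(31, Mul(-112, 118)), 0) = Mul(Add(31, -13216), 0) = Mul(-13185, 0) = 0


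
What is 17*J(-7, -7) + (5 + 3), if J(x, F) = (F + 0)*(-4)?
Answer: 484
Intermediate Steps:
J(x, F) = -4*F (J(x, F) = F*(-4) = -4*F)
17*J(-7, -7) + (5 + 3) = 17*(-4*(-7)) + (5 + 3) = 17*28 + 8 = 476 + 8 = 484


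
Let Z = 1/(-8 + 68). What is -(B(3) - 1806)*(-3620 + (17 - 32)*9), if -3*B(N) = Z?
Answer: -244135831/36 ≈ -6.7816e+6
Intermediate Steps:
Z = 1/60 ≈ 0.016667
B(N) = -1/180 (B(N) = -⅓*1/60 = -1/180)
-(B(3) - 1806)*(-3620 + (17 - 32)*9) = -(-1/180 - 1806)*(-3620 + (17 - 32)*9) = -(-325081)*(-3620 - 15*9)/180 = -(-325081)*(-3620 - 135)/180 = -(-325081)*(-3755)/180 = -1*244135831/36 = -244135831/36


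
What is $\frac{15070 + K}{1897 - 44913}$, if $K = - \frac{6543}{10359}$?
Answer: $- \frac{17344843}{49511416} \approx -0.35032$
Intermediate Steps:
$K = - \frac{727}{1151}$ ($K = \left(-6543\right) \frac{1}{10359} = - \frac{727}{1151} \approx -0.63162$)
$\frac{15070 + K}{1897 - 44913} = \frac{15070 - \frac{727}{1151}}{1897 - 44913} = \frac{17344843}{1151 \left(-43016\right)} = \frac{17344843}{1151} \left(- \frac{1}{43016}\right) = - \frac{17344843}{49511416}$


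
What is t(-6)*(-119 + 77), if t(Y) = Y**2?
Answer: -1512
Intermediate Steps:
t(-6)*(-119 + 77) = (-6)**2*(-119 + 77) = 36*(-42) = -1512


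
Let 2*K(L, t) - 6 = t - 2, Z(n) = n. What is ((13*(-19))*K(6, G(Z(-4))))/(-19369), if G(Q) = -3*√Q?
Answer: 494/19369 - 741*I/19369 ≈ 0.025505 - 0.038257*I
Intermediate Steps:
K(L, t) = 2 + t/2 (K(L, t) = 3 + (t - 2)/2 = 3 + (-2 + t)/2 = 3 + (-1 + t/2) = 2 + t/2)
((13*(-19))*K(6, G(Z(-4))))/(-19369) = ((13*(-19))*(2 + (-6*I)/2))/(-19369) = -247*(2 + (-6*I)/2)*(-1/19369) = -247*(2 - 3*I)*(-1/19369) = (-494 + 741*I)*(-1/19369) = 494/19369 - 741*I/19369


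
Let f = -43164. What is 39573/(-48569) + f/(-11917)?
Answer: 95578875/34046869 ≈ 2.8073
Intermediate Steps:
39573/(-48569) + f/(-11917) = 39573/(-48569) - 43164/(-11917) = 39573*(-1/48569) - 43164*(-1/11917) = -39573/48569 + 43164/11917 = 95578875/34046869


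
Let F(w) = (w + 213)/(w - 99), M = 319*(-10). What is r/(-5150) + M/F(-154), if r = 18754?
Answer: 2077652007/151925 ≈ 13676.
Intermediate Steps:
M = -3190
F(w) = (213 + w)/(-99 + w)
r/(-5150) + M/F(-154) = 18754/(-5150) - 3190*(-99 - 154)/(213 - 154) = 18754*(-1/5150) - 3190/(59/(-253)) = -9377/2575 - 3190/((-1/253*59)) = -9377/2575 - 3190/(-59/253) = -9377/2575 - 3190*(-253/59) = -9377/2575 + 807070/59 = 2077652007/151925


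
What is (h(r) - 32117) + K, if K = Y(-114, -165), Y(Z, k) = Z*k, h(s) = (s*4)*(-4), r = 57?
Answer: -14219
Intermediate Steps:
h(s) = -16*s (h(s) = (4*s)*(-4) = -16*s)
K = 18810 (K = -114*(-165) = 18810)
(h(r) - 32117) + K = (-16*57 - 32117) + 18810 = (-912 - 32117) + 18810 = -33029 + 18810 = -14219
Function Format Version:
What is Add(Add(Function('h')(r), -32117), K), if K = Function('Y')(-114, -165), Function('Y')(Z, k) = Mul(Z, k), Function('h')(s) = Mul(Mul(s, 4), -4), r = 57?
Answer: -14219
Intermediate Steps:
Function('h')(s) = Mul(-16, s) (Function('h')(s) = Mul(Mul(4, s), -4) = Mul(-16, s))
K = 18810 (K = Mul(-114, -165) = 18810)
Add(Add(Function('h')(r), -32117), K) = Add(Add(Mul(-16, 57), -32117), 18810) = Add(Add(-912, -32117), 18810) = Add(-33029, 18810) = -14219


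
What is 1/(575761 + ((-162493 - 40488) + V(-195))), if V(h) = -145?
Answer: 1/372635 ≈ 2.6836e-6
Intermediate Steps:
1/(575761 + ((-162493 - 40488) + V(-195))) = 1/(575761 + ((-162493 - 40488) - 145)) = 1/(575761 + (-202981 - 145)) = 1/(575761 - 203126) = 1/372635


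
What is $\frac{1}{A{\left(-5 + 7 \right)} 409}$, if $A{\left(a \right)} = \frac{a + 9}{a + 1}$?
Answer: $\frac{3}{4499} \approx 0.00066681$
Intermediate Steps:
$A{\left(a \right)} = \frac{9 + a}{1 + a}$
$\frac{1}{A{\left(-5 + 7 \right)} 409} = \frac{1}{\frac{9 + \left(-5 + 7\right)}{1 + \left(-5 + 7\right)} 409} = \frac{1}{\frac{9 + 2}{1 + 2} \cdot 409} = \frac{1}{\frac{1}{3} \cdot 11 \cdot 409} = \frac{1}{\frac{11}{3} \cdot 409} = \frac{1}{\frac{4499}{3}} = \frac{3}{4499}$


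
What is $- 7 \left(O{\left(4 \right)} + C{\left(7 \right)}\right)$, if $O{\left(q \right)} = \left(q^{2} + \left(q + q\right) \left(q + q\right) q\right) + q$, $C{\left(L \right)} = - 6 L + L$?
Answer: $-1687$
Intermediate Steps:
$C{\left(L \right)} = - 5 L$
$O{\left(q \right)} = q + q^{2} + 4 q^{3}$ ($O{\left(q \right)} = \left(q^{2} + 2 q 2 q q\right) + q = \left(q^{2} + 4 q^{2} q\right) + q = \left(q^{2} + 4 q^{3}\right) + q = q + q^{2} + 4 q^{3}$)
$- 7 \left(O{\left(4 \right)} + C{\left(7 \right)}\right) = - 7 \left(4 \left(1 + 4 + 4 \cdot 4^{2}\right) - 35\right) = - 7 \left(4 \left(1 + 4 + 4 \cdot 16\right) - 35\right) = - 7 \left(4 \left(1 + 4 + 64\right) - 35\right) = - 7 \left(4 \cdot 69 - 35\right) = - 7 \left(276 - 35\right) = \left(-7\right) 241 = -1687$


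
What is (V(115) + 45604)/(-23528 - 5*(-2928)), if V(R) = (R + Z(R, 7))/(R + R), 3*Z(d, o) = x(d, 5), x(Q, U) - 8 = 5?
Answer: -15733559/3066360 ≈ -5.1310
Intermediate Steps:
x(Q, U) = 13 (x(Q, U) = 8 + 5 = 13)
Z(d, o) = 13/3 (Z(d, o) = (⅓)*13 = 13/3)
V(R) = (13/3 + R)/(2*R) (V(R) = (R + 13/3)/(R + R) = (13/3 + R)/((2*R)) = (13/3 + R)*(1/(2*R)) = (13/3 + R)/(2*R))
(V(115) + 45604)/(-23528 - 5*(-2928)) = ((⅙)*(13 + 3*115)/115 + 45604)/(-23528 - 5*(-2928)) = ((⅙)*(1/115)*(13 + 345) + 45604)/(-23528 + 14640) = ((⅙)*(1/115)*358 + 45604)/(-8888) = (179/345 + 45604)*(-1/8888) = (15733559/345)*(-1/8888) = -15733559/3066360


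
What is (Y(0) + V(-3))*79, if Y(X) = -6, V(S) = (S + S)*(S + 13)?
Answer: -5214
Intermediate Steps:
V(S) = 2*S*(13 + S) (V(S) = (2*S)*(13 + S) = 2*S*(13 + S))
(Y(0) + V(-3))*79 = (-6 + 2*(-3)*(13 - 3))*79 = (-6 + 2*(-3)*10)*79 = (-6 - 60)*79 = -66*79 = -5214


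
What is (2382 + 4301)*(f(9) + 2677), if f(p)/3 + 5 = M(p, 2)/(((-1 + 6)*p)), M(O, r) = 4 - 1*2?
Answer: 266865556/15 ≈ 1.7791e+7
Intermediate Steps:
M(O, r) = 2 (M(O, r) = 4 - 2 = 2)
f(p) = -15 + 6/(5*p) (f(p) = -15 + 3*(2/(((-1 + 6)*p))) = -15 + 3*(2/((5*p))) = -15 + 3*(2*(1/(5*p))) = -15 + 3*(2/(5*p)) = -15 + 6/(5*p))
(2382 + 4301)*(f(9) + 2677) = (2382 + 4301)*((-15 + (6/5)/9) + 2677) = 6683*((-15 + (6/5)*(1/9)) + 2677) = 6683*((-15 + 2/15) + 2677) = 6683*(-223/15 + 2677) = 6683*(39932/15) = 266865556/15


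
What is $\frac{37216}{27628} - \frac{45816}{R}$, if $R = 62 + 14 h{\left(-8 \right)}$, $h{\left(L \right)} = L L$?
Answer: $- \frac{153768940}{3308453} \approx -46.478$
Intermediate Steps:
$h{\left(L \right)} = L^{2}$
$R = 958$ ($R = 62 + 14 \left(-8\right)^{2} = 62 + 14 \cdot 64 = 62 + 896 = 958$)
$\frac{37216}{27628} - \frac{45816}{R} = \frac{37216}{27628} - \frac{45816}{958} = 37216 \cdot \frac{1}{27628} - \frac{22908}{479} = \frac{9304}{6907} - \frac{22908}{479} = - \frac{153768940}{3308453}$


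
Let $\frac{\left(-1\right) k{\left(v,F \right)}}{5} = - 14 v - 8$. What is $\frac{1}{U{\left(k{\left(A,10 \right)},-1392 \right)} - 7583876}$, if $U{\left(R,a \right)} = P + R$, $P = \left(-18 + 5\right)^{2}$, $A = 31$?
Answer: $- \frac{1}{7581497} \approx -1.319 \cdot 10^{-7}$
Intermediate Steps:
$k{\left(v,F \right)} = 40 + 70 v$ ($k{\left(v,F \right)} = - 5 \left(- 14 v - 8\right) = - 5 \left(-8 - 14 v\right) = 40 + 70 v$)
$P = 169$ ($P = \left(-13\right)^{2} = 169$)
$U{\left(R,a \right)} = 169 + R$
$\frac{1}{U{\left(k{\left(A,10 \right)},-1392 \right)} - 7583876} = \frac{1}{\left(169 + \left(40 + 70 \cdot 31\right)\right) - 7583876} = \frac{1}{\left(169 + \left(40 + 2170\right)\right) - 7583876} = \frac{1}{\left(169 + 2210\right) - 7583876} = \frac{1}{2379 - 7583876} = \frac{1}{-7581497} = - \frac{1}{7581497}$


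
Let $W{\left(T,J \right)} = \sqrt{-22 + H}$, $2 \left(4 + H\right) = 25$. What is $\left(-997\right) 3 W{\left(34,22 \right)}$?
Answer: $- \frac{8973 i \sqrt{6}}{2} \approx - 10990.0 i$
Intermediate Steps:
$H = \frac{17}{2}$ ($H = -4 + \frac{1}{2} \cdot 25 = -4 + \frac{25}{2} = \frac{17}{2} \approx 8.5$)
$W{\left(T,J \right)} = \frac{3 i \sqrt{6}}{2}$ ($W{\left(T,J \right)} = \sqrt{-22 + \frac{17}{2}} = \sqrt{- \frac{27}{2}} = \frac{3 i \sqrt{6}}{2}$)
$\left(-997\right) 3 W{\left(34,22 \right)} = \left(-997\right) 3 \frac{3 i \sqrt{6}}{2} = - 2991 \frac{3 i \sqrt{6}}{2} = - \frac{8973 i \sqrt{6}}{2}$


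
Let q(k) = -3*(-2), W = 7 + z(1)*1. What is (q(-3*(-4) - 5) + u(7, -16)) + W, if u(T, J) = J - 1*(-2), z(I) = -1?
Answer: -2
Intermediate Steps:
u(T, J) = 2 + J (u(T, J) = J + 2 = 2 + J)
W = 6 (W = 7 - 1*1 = 7 - 1 = 6)
q(k) = 6
(q(-3*(-4) - 5) + u(7, -16)) + W = (6 + (2 - 16)) + 6 = (6 - 14) + 6 = -8 + 6 = -2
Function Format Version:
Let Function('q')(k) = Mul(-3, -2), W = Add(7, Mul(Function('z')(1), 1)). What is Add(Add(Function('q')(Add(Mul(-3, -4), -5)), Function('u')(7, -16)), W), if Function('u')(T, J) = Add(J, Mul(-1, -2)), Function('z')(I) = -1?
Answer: -2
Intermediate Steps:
Function('u')(T, J) = Add(2, J) (Function('u')(T, J) = Add(J, 2) = Add(2, J))
W = 6 (W = Add(7, Mul(-1, 1)) = Add(7, -1) = 6)
Function('q')(k) = 6
Add(Add(Function('q')(Add(Mul(-3, -4), -5)), Function('u')(7, -16)), W) = Add(Add(6, Add(2, -16)), 6) = Add(Add(6, -14), 6) = Add(-8, 6) = -2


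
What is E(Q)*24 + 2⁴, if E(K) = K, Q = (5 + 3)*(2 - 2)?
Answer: 16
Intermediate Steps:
Q = 0 (Q = 8*0 = 0)
E(Q)*24 + 2⁴ = 0*24 + 2⁴ = 0 + 16 = 16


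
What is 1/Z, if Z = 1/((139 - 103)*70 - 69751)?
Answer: -67231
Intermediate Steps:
Z = -1/67231 (Z = 1/(36*70 - 69751) = 1/(2520 - 69751) = 1/(-67231) = -1/67231 ≈ -1.4874e-5)
1/Z = 1/(-1/67231) = -67231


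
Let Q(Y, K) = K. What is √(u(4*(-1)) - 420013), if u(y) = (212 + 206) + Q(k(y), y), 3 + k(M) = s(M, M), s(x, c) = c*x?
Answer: I*√419599 ≈ 647.76*I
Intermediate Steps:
k(M) = -3 + M² (k(M) = -3 + M*M = -3 + M²)
u(y) = 418 + y (u(y) = (212 + 206) + y = 418 + y)
√(u(4*(-1)) - 420013) = √((418 + 4*(-1)) - 420013) = √((418 - 4) - 420013) = √(414 - 420013) = √(-419599) = I*√419599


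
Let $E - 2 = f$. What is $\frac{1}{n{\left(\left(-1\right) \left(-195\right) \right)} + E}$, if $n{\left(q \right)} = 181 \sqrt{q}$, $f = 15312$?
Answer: $\frac{1178}{17548477} - \frac{181 \sqrt{195}}{228130201} \approx 5.6049 \cdot 10^{-5}$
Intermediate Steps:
$E = 15314$ ($E = 2 + 15312 = 15314$)
$\frac{1}{n{\left(\left(-1\right) \left(-195\right) \right)} + E} = \frac{1}{181 \sqrt{\left(-1\right) \left(-195\right)} + 15314} = \frac{1}{181 \sqrt{195} + 15314} = \frac{1}{15314 + 181 \sqrt{195}}$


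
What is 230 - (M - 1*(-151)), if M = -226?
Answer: 305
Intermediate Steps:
230 - (M - 1*(-151)) = 230 - (-226 - 1*(-151)) = 230 - (-226 + 151) = 230 - 1*(-75) = 230 + 75 = 305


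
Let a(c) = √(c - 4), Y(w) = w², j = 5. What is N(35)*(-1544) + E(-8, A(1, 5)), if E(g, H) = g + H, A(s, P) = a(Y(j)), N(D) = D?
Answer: -54048 + √21 ≈ -54043.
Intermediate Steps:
a(c) = √(-4 + c)
A(s, P) = √21 (A(s, P) = √(-4 + 5²) = √(-4 + 25) = √21)
E(g, H) = H + g
N(35)*(-1544) + E(-8, A(1, 5)) = 35*(-1544) + (√21 - 8) = -54040 + (-8 + √21) = -54048 + √21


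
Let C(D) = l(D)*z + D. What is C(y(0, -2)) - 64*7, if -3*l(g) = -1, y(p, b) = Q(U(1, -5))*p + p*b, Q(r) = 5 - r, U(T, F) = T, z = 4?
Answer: -1340/3 ≈ -446.67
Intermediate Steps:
y(p, b) = 4*p + b*p (y(p, b) = (5 - 1*1)*p + p*b = (5 - 1)*p + b*p = 4*p + b*p)
l(g) = ⅓ (l(g) = -⅓*(-1) = ⅓)
C(D) = 4/3 + D (C(D) = (⅓)*4 + D = 4/3 + D)
C(y(0, -2)) - 64*7 = (4/3 + 0*(4 - 2)) - 64*7 = (4/3 + 0*2) - 448 = (4/3 + 0) - 448 = 4/3 - 448 = -1340/3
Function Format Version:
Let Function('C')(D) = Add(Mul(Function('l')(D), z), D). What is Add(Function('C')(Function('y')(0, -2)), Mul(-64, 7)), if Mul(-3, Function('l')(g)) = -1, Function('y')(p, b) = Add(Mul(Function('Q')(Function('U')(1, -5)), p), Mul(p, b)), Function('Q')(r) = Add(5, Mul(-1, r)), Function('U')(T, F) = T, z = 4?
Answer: Rational(-1340, 3) ≈ -446.67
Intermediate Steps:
Function('y')(p, b) = Add(Mul(4, p), Mul(b, p)) (Function('y')(p, b) = Add(Mul(Add(5, Mul(-1, 1)), p), Mul(p, b)) = Add(Mul(Add(5, -1), p), Mul(b, p)) = Add(Mul(4, p), Mul(b, p)))
Function('l')(g) = Rational(1, 3) (Function('l')(g) = Mul(Rational(-1, 3), -1) = Rational(1, 3))
Function('C')(D) = Add(Rational(4, 3), D) (Function('C')(D) = Add(Mul(Rational(1, 3), 4), D) = Add(Rational(4, 3), D))
Add(Function('C')(Function('y')(0, -2)), Mul(-64, 7)) = Add(Add(Rational(4, 3), Mul(0, Add(4, -2))), Mul(-64, 7)) = Add(Add(Rational(4, 3), Mul(0, 2)), -448) = Add(Add(Rational(4, 3), 0), -448) = Add(Rational(4, 3), -448) = Rational(-1340, 3)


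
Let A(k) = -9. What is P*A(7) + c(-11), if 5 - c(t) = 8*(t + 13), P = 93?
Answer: -848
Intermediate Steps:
c(t) = -99 - 8*t (c(t) = 5 - 8*(t + 13) = 5 - 8*(13 + t) = 5 - (104 + 8*t) = 5 + (-104 - 8*t) = -99 - 8*t)
P*A(7) + c(-11) = 93*(-9) + (-99 - 8*(-11)) = -837 + (-99 + 88) = -837 - 11 = -848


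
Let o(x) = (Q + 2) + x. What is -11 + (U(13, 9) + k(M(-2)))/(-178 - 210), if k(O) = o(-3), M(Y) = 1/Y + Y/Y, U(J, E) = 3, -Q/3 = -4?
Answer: -2141/194 ≈ -11.036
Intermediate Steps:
Q = 12 (Q = -3*(-4) = 12)
M(Y) = 1 + 1/Y (M(Y) = 1/Y + 1 = 1 + 1/Y)
o(x) = 14 + x (o(x) = (12 + 2) + x = 14 + x)
k(O) = 11 (k(O) = 14 - 3 = 11)
-11 + (U(13, 9) + k(M(-2)))/(-178 - 210) = -11 + (3 + 11)/(-178 - 210) = -11 + 14/(-388) = -11 + 14*(-1/388) = -11 - 7/194 = -2141/194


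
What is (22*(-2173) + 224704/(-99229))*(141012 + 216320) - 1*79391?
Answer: -1695178835939835/99229 ≈ -1.7083e+10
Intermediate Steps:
(22*(-2173) + 224704/(-99229))*(141012 + 216320) - 1*79391 = (-47806 + 224704*(-1/99229))*357332 - 79391 = (-47806 - 224704/99229)*357332 - 79391 = -4743966278/99229*357332 - 79391 = -1695170958050296/99229 - 79391 = -1695178835939835/99229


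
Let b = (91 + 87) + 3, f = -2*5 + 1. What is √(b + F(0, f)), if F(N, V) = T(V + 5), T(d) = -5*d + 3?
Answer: 2*√51 ≈ 14.283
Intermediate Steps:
f = -9 (f = -10 + 1 = -9)
T(d) = 3 - 5*d
b = 181 (b = 178 + 3 = 181)
F(N, V) = -22 - 5*V (F(N, V) = 3 - 5*(V + 5) = 3 - 5*(5 + V) = 3 + (-25 - 5*V) = -22 - 5*V)
√(b + F(0, f)) = √(181 + (-22 - 5*(-9))) = √(181 + (-22 + 45)) = √(181 + 23) = √204 = 2*√51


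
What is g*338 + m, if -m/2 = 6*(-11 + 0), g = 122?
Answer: 41368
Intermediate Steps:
m = 132 (m = -12*(-11 + 0) = -12*(-11) = -2*(-66) = 132)
g*338 + m = 122*338 + 132 = 41236 + 132 = 41368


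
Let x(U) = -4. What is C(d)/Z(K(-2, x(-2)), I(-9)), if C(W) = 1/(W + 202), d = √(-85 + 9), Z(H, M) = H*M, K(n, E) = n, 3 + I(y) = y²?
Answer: I/(312*(√19 - 101*I)) ≈ -3.1675e-5 + 1.367e-6*I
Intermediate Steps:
I(y) = -3 + y²
d = 2*I*√19 (d = √(-76) = 2*I*√19 ≈ 8.7178*I)
C(W) = 1/(202 + W)
C(d)/Z(K(-2, x(-2)), I(-9)) = 1/((202 + 2*I*√19)*((-2*(-3 + (-9)²)))) = 1/((202 + 2*I*√19)*((-2*(-3 + 81)))) = 1/((202 + 2*I*√19)*((-2*78))) = 1/((202 + 2*I*√19)*(-156)) = -1/156/(202 + 2*I*√19) = -1/(156*(202 + 2*I*√19))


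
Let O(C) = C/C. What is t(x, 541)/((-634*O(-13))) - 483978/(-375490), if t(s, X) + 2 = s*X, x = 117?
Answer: -11729898749/119030330 ≈ -98.545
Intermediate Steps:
O(C) = 1
t(s, X) = -2 + X*s (t(s, X) = -2 + s*X = -2 + X*s)
t(x, 541)/((-634*O(-13))) - 483978/(-375490) = (-2 + 541*117)/((-634*1)) - 483978/(-375490) = (-2 + 63297)/(-634) - 483978*(-1/375490) = 63295*(-1/634) + 241989/187745 = -63295/634 + 241989/187745 = -11729898749/119030330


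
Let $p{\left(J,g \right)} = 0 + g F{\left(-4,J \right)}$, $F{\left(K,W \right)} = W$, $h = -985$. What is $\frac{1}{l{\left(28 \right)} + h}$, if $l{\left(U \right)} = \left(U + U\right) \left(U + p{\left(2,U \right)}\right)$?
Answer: $\frac{1}{3719} \approx 0.00026889$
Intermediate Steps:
$p{\left(J,g \right)} = J g$ ($p{\left(J,g \right)} = 0 + g J = 0 + J g = J g$)
$l{\left(U \right)} = 6 U^{2}$ ($l{\left(U \right)} = \left(U + U\right) \left(U + 2 U\right) = 2 U 3 U = 6 U^{2}$)
$\frac{1}{l{\left(28 \right)} + h} = \frac{1}{6 \cdot 28^{2} - 985} = \frac{1}{6 \cdot 784 - 985} = \frac{1}{4704 - 985} = \frac{1}{3719}$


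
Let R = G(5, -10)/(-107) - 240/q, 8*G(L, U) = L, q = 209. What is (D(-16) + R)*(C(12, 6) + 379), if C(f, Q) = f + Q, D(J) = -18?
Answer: -1360422529/178904 ≈ -7604.2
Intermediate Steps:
G(L, U) = L/8
C(f, Q) = Q + f
R = -206485/178904 (R = ((1/8)*5)/(-107) - 240/209 = (5/8)*(-1/107) - 240*1/209 = -5/856 - 240/209 = -206485/178904 ≈ -1.1542)
(D(-16) + R)*(C(12, 6) + 379) = (-18 - 206485/178904)*((6 + 12) + 379) = -3426757*(18 + 379)/178904 = -3426757/178904*397 = -1360422529/178904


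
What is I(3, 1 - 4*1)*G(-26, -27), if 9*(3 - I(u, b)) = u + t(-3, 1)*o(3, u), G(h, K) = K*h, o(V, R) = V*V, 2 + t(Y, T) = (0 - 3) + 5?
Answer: 1872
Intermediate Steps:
t(Y, T) = 0 (t(Y, T) = -2 + ((0 - 3) + 5) = -2 + (-3 + 5) = -2 + 2 = 0)
o(V, R) = V**2
I(u, b) = 3 - u/9 (I(u, b) = 3 - (u + 0*3**2)/9 = 3 - (u + 0*9)/9 = 3 - (u + 0)/9 = 3 - u/9)
I(3, 1 - 4*1)*G(-26, -27) = (3 - 1/9*3)*(-27*(-26)) = (3 - 1/3)*702 = (8/3)*702 = 1872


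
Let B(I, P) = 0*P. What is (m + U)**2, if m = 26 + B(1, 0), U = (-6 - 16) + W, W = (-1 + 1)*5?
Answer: 16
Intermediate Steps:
B(I, P) = 0
W = 0 (W = 0*5 = 0)
U = -22 (U = (-6 - 16) + 0 = -22 + 0 = -22)
m = 26 (m = 26 + 0 = 26)
(m + U)**2 = (26 - 22)**2 = 4**2 = 16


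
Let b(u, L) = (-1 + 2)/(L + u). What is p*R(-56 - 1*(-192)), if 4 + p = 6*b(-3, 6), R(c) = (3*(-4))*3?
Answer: 72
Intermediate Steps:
b(u, L) = 1/(L + u)
R(c) = -36 (R(c) = -12*3 = -36)
p = -2 (p = -4 + 6/(6 - 3) = -4 + 6/3 = -4 + 6*(⅓) = -4 + 2 = -2)
p*R(-56 - 1*(-192)) = -2*(-36) = 72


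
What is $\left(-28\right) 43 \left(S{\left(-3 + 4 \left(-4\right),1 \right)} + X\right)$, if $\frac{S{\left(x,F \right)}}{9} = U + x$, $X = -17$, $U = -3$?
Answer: $258860$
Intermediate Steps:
$S{\left(x,F \right)} = -27 + 9 x$ ($S{\left(x,F \right)} = 9 \left(-3 + x\right) = -27 + 9 x$)
$\left(-28\right) 43 \left(S{\left(-3 + 4 \left(-4\right),1 \right)} + X\right) = \left(-28\right) 43 \left(\left(-27 + 9 \left(-3 + 4 \left(-4\right)\right)\right) - 17\right) = - 1204 \left(\left(-27 + 9 \left(-3 - 16\right)\right) - 17\right) = - 1204 \left(\left(-27 + 9 \left(-19\right)\right) - 17\right) = - 1204 \left(\left(-27 - 171\right) - 17\right) = - 1204 \left(-198 - 17\right) = \left(-1204\right) \left(-215\right) = 258860$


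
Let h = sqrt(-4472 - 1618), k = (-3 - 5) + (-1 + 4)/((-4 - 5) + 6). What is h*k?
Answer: -9*I*sqrt(6090) ≈ -702.35*I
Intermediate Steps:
k = -9 (k = -8 + 3/(-9 + 6) = -8 + 3/(-3) = -8 + 3*(-1/3) = -8 - 1 = -9)
h = I*sqrt(6090) (h = sqrt(-6090) = I*sqrt(6090) ≈ 78.038*I)
h*k = (I*sqrt(6090))*(-9) = -9*I*sqrt(6090)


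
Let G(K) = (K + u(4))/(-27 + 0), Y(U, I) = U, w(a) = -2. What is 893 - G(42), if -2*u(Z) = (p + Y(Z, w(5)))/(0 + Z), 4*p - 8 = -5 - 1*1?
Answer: 128813/144 ≈ 894.54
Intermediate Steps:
p = ½ (p = 2 + (-5 - 1*1)/4 = 2 + (-5 - 1)/4 = 2 + (¼)*(-6) = 2 - 3/2 = ½ ≈ 0.50000)
u(Z) = -(½ + Z)/(2*Z) (u(Z) = -(½ + Z)/(2*(0 + Z)) = -(½ + Z)/(2*Z))
G(K) = 1/48 - K/27 (G(K) = (K + (¼)*(-1 - 2*4)/4)/(-27 + 0) = (K + (¼)*(¼)*(-1 - 8))/(-27) = (K + (¼)*(¼)*(-9))*(-1/27) = (K - 9/16)*(-1/27) = (-9/16 + K)*(-1/27) = 1/48 - K/27)
893 - G(42) = 893 - (1/48 - 1/27*42) = 893 - (1/48 - 14/9) = 893 - 1*(-221/144) = 893 + 221/144 = 128813/144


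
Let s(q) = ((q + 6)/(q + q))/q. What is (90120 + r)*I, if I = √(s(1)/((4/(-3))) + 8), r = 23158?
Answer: 56639*√86/2 ≈ 2.6262e+5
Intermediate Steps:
s(q) = (6 + q)/(2*q²) (s(q) = ((6 + q)/((2*q)))/q = ((6 + q)*(1/(2*q)))/q = ((6 + q)/(2*q))/q = (6 + q)/(2*q²))
I = √86/4 (I = √(((½)*(6 + 1)/1²)/((4/(-3))) + 8) = √(((½)*1*7)/((4*(-⅓))) + 8) = √(7/(2*(-4/3)) + 8) = √((7/2)*(-¾) + 8) = √(-21/8 + 8) = √(43/8) = √86/4 ≈ 2.3184)
(90120 + r)*I = (90120 + 23158)*(√86/4) = 113278*(√86/4) = 56639*√86/2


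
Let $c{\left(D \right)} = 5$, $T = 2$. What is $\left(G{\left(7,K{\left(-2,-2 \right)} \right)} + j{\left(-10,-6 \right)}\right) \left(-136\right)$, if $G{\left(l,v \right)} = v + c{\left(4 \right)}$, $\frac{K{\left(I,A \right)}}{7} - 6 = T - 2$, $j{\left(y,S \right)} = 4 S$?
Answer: $-3128$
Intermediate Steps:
$K{\left(I,A \right)} = 42$ ($K{\left(I,A \right)} = 42 + 7 \left(2 - 2\right) = 42 + 7 \cdot 0 = 42 + 0 = 42$)
$G{\left(l,v \right)} = 5 + v$ ($G{\left(l,v \right)} = v + 5 = 5 + v$)
$\left(G{\left(7,K{\left(-2,-2 \right)} \right)} + j{\left(-10,-6 \right)}\right) \left(-136\right) = \left(\left(5 + 42\right) + 4 \left(-6\right)\right) \left(-136\right) = \left(47 - 24\right) \left(-136\right) = 23 \left(-136\right) = -3128$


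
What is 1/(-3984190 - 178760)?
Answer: -1/4162950 ≈ -2.4021e-7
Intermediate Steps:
1/(-3984190 - 178760) = 1/(-4162950) = -1/4162950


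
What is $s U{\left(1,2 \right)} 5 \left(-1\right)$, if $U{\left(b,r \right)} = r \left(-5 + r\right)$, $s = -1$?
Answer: $-30$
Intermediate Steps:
$s U{\left(1,2 \right)} 5 \left(-1\right) = - 2 \left(-5 + 2\right) 5 \left(-1\right) = - 2 \left(-3\right) \left(-5\right) = \left(-1\right) \left(-6\right) \left(-5\right) = 6 \left(-5\right) = -30$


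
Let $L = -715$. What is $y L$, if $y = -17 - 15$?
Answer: $22880$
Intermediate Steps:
$y = -32$ ($y = -17 - 15 = -32$)
$y L = \left(-32\right) \left(-715\right) = 22880$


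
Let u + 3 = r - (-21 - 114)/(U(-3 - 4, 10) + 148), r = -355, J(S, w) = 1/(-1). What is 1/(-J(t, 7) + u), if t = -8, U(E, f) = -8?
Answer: -28/9969 ≈ -0.0028087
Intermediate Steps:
J(S, w) = -1
u = -9997/28 (u = -3 + (-355 - (-21 - 114)/(-8 + 148)) = -3 + (-355 - (-135)/140) = -3 + (-355 - 1*(-27/28)) = -3 + (-355 + 27/28) = -3 - 9913/28 = -9997/28 ≈ -357.04)
1/(-J(t, 7) + u) = 1/(-1*(-1) - 9997/28) = 1/(1 - 9997/28) = 1/(-9969/28) = -28/9969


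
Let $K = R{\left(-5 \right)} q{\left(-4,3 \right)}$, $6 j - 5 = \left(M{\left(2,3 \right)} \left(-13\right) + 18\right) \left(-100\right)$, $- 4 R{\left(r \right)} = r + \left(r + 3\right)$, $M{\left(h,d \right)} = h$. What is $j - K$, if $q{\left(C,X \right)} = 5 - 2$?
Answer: $\frac{1547}{12} \approx 128.92$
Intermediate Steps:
$q{\left(C,X \right)} = 3$
$R{\left(r \right)} = - \frac{3}{4} - \frac{r}{2}$ ($R{\left(r \right)} = - \frac{r + \left(r + 3\right)}{4} = - \frac{r + \left(3 + r\right)}{4} = - \frac{3 + 2 r}{4} = - \frac{3}{4} - \frac{r}{2}$)
$j = \frac{805}{6}$ ($j = \frac{5}{6} + \frac{\left(2 \left(-13\right) + 18\right) \left(-100\right)}{6} = \frac{5}{6} + \frac{\left(-26 + 18\right) \left(-100\right)}{6} = \frac{5}{6} + \frac{\left(-8\right) \left(-100\right)}{6} = \frac{5}{6} + \frac{1}{6} \cdot 800 = \frac{5}{6} + \frac{400}{3} = \frac{805}{6} \approx 134.17$)
$K = \frac{21}{4}$ ($K = \left(- \frac{3}{4} - - \frac{5}{2}\right) 3 = \left(- \frac{3}{4} + \frac{5}{2}\right) 3 = \frac{7}{4} \cdot 3 = \frac{21}{4} \approx 5.25$)
$j - K = \frac{805}{6} - \frac{21}{4} = \frac{1547}{12}$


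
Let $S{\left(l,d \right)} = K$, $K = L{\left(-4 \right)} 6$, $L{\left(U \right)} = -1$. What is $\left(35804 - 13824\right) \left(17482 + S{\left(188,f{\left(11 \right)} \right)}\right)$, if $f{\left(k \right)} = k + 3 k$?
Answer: $384122480$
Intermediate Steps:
$f{\left(k \right)} = 4 k$
$K = -6$ ($K = \left(-1\right) 6 = -6$)
$S{\left(l,d \right)} = -6$
$\left(35804 - 13824\right) \left(17482 + S{\left(188,f{\left(11 \right)} \right)}\right) = \left(35804 - 13824\right) \left(17482 - 6\right) = 21980 \cdot 17476 = 384122480$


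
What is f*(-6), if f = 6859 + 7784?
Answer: -87858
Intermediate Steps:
f = 14643
f*(-6) = 14643*(-6) = -87858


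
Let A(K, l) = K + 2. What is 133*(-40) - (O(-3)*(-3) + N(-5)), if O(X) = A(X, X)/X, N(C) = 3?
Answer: -5322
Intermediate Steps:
A(K, l) = 2 + K
O(X) = (2 + X)/X
133*(-40) - (O(-3)*(-3) + N(-5)) = 133*(-40) - (((2 - 3)/(-3))*(-3) + 3) = -5320 - (-1/3*(-1)*(-3) + 3) = -5320 - ((1/3)*(-3) + 3) = -5320 - (-1 + 3) = -5320 - 1*2 = -5320 - 2 = -5322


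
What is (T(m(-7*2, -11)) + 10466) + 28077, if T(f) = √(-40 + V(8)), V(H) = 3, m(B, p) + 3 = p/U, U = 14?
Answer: 38543 + I*√37 ≈ 38543.0 + 6.0828*I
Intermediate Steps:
m(B, p) = -3 + p/14
T(f) = I*√37 (T(f) = √(-40 + 3) = √(-37) = I*√37)
(T(m(-7*2, -11)) + 10466) + 28077 = (I*√37 + 10466) + 28077 = (10466 + I*√37) + 28077 = 38543 + I*√37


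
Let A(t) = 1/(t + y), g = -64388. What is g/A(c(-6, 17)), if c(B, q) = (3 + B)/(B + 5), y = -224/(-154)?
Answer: -3155012/11 ≈ -2.8682e+5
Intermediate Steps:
y = 16/11 (y = -224*(-1/154) = 16/11 ≈ 1.4545)
c(B, q) = (3 + B)/(5 + B)
A(t) = 1/(16/11 + t) (A(t) = 1/(t + 16/11) = 1/(16/11 + t))
g/A(c(-6, 17)) = -(1030208/11 + 64388*(3 - 6)/(5 - 6)) = -64388/(11/(16 + 11*(-3/(-1)))) = -64388/(11/(16 + 11*(-1*(-3)))) = -64388/(11/(16 + 11*3)) = -64388/(11/(16 + 33)) = -64388/(11/49) = -64388/(11*(1/49)) = -64388/11/49 = -64388*49/11 = -3155012/11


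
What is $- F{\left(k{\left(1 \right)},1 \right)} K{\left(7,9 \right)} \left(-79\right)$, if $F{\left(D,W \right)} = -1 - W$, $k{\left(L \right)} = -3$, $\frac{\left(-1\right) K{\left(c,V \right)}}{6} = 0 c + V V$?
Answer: $76788$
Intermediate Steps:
$K{\left(c,V \right)} = - 6 V^{2}$ ($K{\left(c,V \right)} = - 6 \left(0 c + V V\right) = - 6 \left(0 + V^{2}\right) = - 6 V^{2}$)
$- F{\left(k{\left(1 \right)},1 \right)} K{\left(7,9 \right)} \left(-79\right) = - \left(-1 - 1\right) \left(- 6 \cdot 9^{2}\right) \left(-79\right) = - \left(-1 - 1\right) \left(\left(-6\right) 81\right) \left(-79\right) = - \left(-2\right) \left(-486\right) \left(-79\right) = - 972 \left(-79\right) = \left(-1\right) \left(-76788\right) = 76788$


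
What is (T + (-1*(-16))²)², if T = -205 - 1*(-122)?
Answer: 29929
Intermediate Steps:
T = -83 (T = -205 + 122 = -83)
(T + (-1*(-16))²)² = (-83 + (-1*(-16))²)² = (-83 + 16²)² = (-83 + 256)² = 173² = 29929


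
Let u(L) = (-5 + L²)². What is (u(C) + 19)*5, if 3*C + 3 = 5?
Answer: 16100/81 ≈ 198.77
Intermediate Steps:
C = ⅔ (C = -1 + (⅓)*5 = -1 + 5/3 = ⅔ ≈ 0.66667)
(u(C) + 19)*5 = ((-5 + (⅔)²)² + 19)*5 = ((-5 + 4/9)² + 19)*5 = ((-41/9)² + 19)*5 = (1681/81 + 19)*5 = (3220/81)*5 = 16100/81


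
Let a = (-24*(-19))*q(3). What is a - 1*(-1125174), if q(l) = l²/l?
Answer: 1126542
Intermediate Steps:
q(l) = l
a = 1368 (a = -24*(-19)*3 = 456*3 = 1368)
a - 1*(-1125174) = 1368 - 1*(-1125174) = 1368 + 1125174 = 1126542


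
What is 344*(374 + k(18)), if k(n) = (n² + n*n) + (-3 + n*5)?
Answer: 381496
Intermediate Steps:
k(n) = -3 + 2*n² + 5*n (k(n) = (n² + n²) + (-3 + 5*n) = 2*n² + (-3 + 5*n) = -3 + 2*n² + 5*n)
344*(374 + k(18)) = 344*(374 + (-3 + 2*18² + 5*18)) = 344*(374 + (-3 + 2*324 + 90)) = 344*(374 + (-3 + 648 + 90)) = 344*(374 + 735) = 344*1109 = 381496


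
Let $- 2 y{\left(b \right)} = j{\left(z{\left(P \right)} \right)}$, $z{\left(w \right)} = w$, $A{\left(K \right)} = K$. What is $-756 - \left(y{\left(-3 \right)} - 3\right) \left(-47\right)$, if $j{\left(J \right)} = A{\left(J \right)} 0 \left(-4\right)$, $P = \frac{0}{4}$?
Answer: $-897$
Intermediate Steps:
$P = 0$ ($P = 0 \cdot \frac{1}{4} = 0$)
$j{\left(J \right)} = 0$ ($j{\left(J \right)} = J 0 \left(-4\right) = 0 \left(-4\right) = 0$)
$y{\left(b \right)} = 0$ ($y{\left(b \right)} = \left(- \frac{1}{2}\right) 0 = 0$)
$-756 - \left(y{\left(-3 \right)} - 3\right) \left(-47\right) = -756 - \left(0 - 3\right) \left(-47\right) = -756 - \left(-3\right) \left(-47\right) = -756 - 141 = -897$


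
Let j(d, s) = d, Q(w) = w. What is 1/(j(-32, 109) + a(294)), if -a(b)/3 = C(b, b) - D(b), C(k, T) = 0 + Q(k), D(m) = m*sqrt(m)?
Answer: 457/113937130 + 3087*sqrt(6)/113937130 ≈ 7.0377e-5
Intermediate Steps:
D(m) = m**(3/2)
C(k, T) = k (C(k, T) = 0 + k = k)
a(b) = -3*b + 3*b**(3/2) (a(b) = -3*(b - b**(3/2)) = -3*b + 3*b**(3/2))
1/(j(-32, 109) + a(294)) = 1/(-32 + (-3*294 + 3*294**(3/2))) = 1/(-32 + (-882 + 3*(2058*sqrt(6)))) = 1/(-32 + (-882 + 6174*sqrt(6))) = 1/(-914 + 6174*sqrt(6))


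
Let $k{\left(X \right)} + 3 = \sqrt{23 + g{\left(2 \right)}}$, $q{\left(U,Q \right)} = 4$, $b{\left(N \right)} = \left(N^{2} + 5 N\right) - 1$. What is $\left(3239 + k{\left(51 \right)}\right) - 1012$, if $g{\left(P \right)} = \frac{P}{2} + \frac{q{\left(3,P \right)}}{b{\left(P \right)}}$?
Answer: $2224 + \frac{2 \sqrt{1027}}{13} \approx 2228.9$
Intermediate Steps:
$b{\left(N \right)} = -1 + N^{2} + 5 N$
$g{\left(P \right)} = \frac{P}{2} + \frac{4}{-1 + P^{2} + 5 P}$
$k{\left(X \right)} = -3 + \frac{2 \sqrt{1027}}{13}$ ($k{\left(X \right)} = -3 + \sqrt{23 + \left(\frac{1}{2} \cdot 2 + \frac{4}{-1 + 2^{2} + 5 \cdot 2}\right)} = -3 + \sqrt{23 + \left(1 + \frac{4}{-1 + 4 + 10}\right)} = -3 + \sqrt{23 + \left(1 + \frac{4}{13}\right)} = -3 + \sqrt{23 + \frac{17}{13}} = -3 + \sqrt{\frac{316}{13}} = -3 + \frac{2 \sqrt{1027}}{13}$)
$\left(3239 + k{\left(51 \right)}\right) - 1012 = \left(3239 - \left(3 - \frac{2 \sqrt{1027}}{13}\right)\right) - 1012 = \left(3236 + \frac{2 \sqrt{1027}}{13}\right) - 1012 = 2224 + \frac{2 \sqrt{1027}}{13}$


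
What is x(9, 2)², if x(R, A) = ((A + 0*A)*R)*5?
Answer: 8100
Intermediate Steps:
x(R, A) = 5*A*R (x(R, A) = ((A + 0)*R)*5 = (A*R)*5 = 5*A*R)
x(9, 2)² = (5*2*9)² = 90² = 8100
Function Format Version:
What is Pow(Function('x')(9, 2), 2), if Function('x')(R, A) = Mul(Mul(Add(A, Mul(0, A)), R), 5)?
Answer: 8100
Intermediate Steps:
Function('x')(R, A) = Mul(5, A, R) (Function('x')(R, A) = Mul(Mul(Add(A, 0), R), 5) = Mul(Mul(A, R), 5) = Mul(5, A, R))
Pow(Function('x')(9, 2), 2) = Pow(Mul(5, 2, 9), 2) = Pow(90, 2) = 8100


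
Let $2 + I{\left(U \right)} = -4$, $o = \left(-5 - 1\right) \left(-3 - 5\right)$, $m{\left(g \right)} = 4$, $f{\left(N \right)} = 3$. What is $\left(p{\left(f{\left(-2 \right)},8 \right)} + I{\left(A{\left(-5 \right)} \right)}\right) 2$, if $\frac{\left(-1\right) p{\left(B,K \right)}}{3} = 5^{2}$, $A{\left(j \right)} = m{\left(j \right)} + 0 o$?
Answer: $-162$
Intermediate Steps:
$o = 48$ ($o = \left(-6\right) \left(-8\right) = 48$)
$A{\left(j \right)} = 4$ ($A{\left(j \right)} = 4 + 0 \cdot 48 = 4 + 0 = 4$)
$I{\left(U \right)} = -6$ ($I{\left(U \right)} = -2 - 4 = -6$)
$p{\left(B,K \right)} = -75$ ($p{\left(B,K \right)} = - 3 \cdot 5^{2} = \left(-3\right) 25 = -75$)
$\left(p{\left(f{\left(-2 \right)},8 \right)} + I{\left(A{\left(-5 \right)} \right)}\right) 2 = \left(-75 - 6\right) 2 = \left(-81\right) 2 = -162$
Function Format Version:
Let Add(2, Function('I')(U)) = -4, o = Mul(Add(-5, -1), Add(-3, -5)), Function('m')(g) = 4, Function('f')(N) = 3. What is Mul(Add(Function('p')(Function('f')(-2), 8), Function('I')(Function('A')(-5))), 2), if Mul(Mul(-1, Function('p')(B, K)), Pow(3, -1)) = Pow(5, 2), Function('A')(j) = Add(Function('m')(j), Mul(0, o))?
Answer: -162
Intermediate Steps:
o = 48 (o = Mul(-6, -8) = 48)
Function('A')(j) = 4 (Function('A')(j) = Add(4, Mul(0, 48)) = Add(4, 0) = 4)
Function('I')(U) = -6 (Function('I')(U) = Add(-2, -4) = -6)
Function('p')(B, K) = -75 (Function('p')(B, K) = Mul(-3, Pow(5, 2)) = Mul(-3, 25) = -75)
Mul(Add(Function('p')(Function('f')(-2), 8), Function('I')(Function('A')(-5))), 2) = Mul(Add(-75, -6), 2) = Mul(-81, 2) = -162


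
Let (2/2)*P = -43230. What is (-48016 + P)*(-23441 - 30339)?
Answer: 4907209880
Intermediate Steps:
P = -43230
(-48016 + P)*(-23441 - 30339) = (-48016 - 43230)*(-23441 - 30339) = -91246*(-53780) = 4907209880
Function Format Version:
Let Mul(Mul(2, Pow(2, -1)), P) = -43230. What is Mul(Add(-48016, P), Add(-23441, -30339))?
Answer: 4907209880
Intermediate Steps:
P = -43230
Mul(Add(-48016, P), Add(-23441, -30339)) = Mul(Add(-48016, -43230), Add(-23441, -30339)) = Mul(-91246, -53780) = 4907209880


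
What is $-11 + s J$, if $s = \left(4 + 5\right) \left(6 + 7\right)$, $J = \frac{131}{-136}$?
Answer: $- \frac{16823}{136} \approx -123.7$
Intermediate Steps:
$J = - \frac{131}{136}$ ($J = 131 \left(- \frac{1}{136}\right) = - \frac{131}{136} \approx -0.96323$)
$s = 117$ ($s = 9 \cdot 13 = 117$)
$-11 + s J = -11 + 117 \left(- \frac{131}{136}\right) = -11 - \frac{15327}{136} = - \frac{16823}{136}$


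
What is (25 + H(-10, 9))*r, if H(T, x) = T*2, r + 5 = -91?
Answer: -480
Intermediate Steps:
r = -96 (r = -5 - 91 = -96)
H(T, x) = 2*T
(25 + H(-10, 9))*r = (25 + 2*(-10))*(-96) = (25 - 20)*(-96) = 5*(-96) = -480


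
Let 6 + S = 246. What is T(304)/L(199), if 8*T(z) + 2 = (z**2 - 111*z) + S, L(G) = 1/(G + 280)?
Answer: 14108945/4 ≈ 3.5272e+6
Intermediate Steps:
S = 240 (S = -6 + 246 = 240)
L(G) = 1/(280 + G)
T(z) = 119/4 - 111*z/8 + z**2/8 (T(z) = -1/4 + ((z**2 - 111*z) + 240)/8 = -1/4 + (240 + z**2 - 111*z)/8 = -1/4 + (30 - 111*z/8 + z**2/8) = 119/4 - 111*z/8 + z**2/8)
T(304)/L(199) = (119/4 - 111/8*304 + (1/8)*304**2)/(1/(280 + 199)) = (119/4 - 4218 + (1/8)*92416)/(1/479) = (119/4 - 4218 + 11552)/(1/479) = (29455/4)*479 = 14108945/4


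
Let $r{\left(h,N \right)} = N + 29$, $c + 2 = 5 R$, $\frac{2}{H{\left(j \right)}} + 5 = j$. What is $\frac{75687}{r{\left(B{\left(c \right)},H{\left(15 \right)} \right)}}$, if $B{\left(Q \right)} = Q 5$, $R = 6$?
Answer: $\frac{378435}{146} \approx 2592.0$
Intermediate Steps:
$H{\left(j \right)} = \frac{2}{-5 + j}$
$c = 28$ ($c = -2 + 5 \cdot 6 = -2 + 30 = 28$)
$B{\left(Q \right)} = 5 Q$
$r{\left(h,N \right)} = 29 + N$
$\frac{75687}{r{\left(B{\left(c \right)},H{\left(15 \right)} \right)}} = \frac{75687}{29 + \frac{2}{-5 + 15}} = \frac{75687}{29 + \frac{2}{10}} = \frac{75687}{29 + 2 \cdot \frac{1}{10}} = \frac{75687}{29 + \frac{1}{5}} = \frac{75687}{\frac{146}{5}} = 75687 \cdot \frac{5}{146} = \frac{378435}{146}$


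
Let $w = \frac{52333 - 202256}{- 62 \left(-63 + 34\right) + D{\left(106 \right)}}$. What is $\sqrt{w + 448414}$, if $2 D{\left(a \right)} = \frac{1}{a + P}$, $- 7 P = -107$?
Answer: $\frac{10 \sqrt{41788341624222583}}{3053011} \approx 669.58$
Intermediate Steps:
$P = \frac{107}{7}$ ($P = \left(- \frac{1}{7}\right) \left(-107\right) = \frac{107}{7} \approx 15.286$)
$D{\left(a \right)} = \frac{1}{2 \left(\frac{107}{7} + a\right)}$ ($D{\left(a \right)} = \frac{1}{2 \left(a + \frac{107}{7}\right)} = \frac{1}{2 \left(\frac{107}{7} + a\right)}$)
$w = - \frac{254569254}{3053011}$ ($w = \frac{52333 - 202256}{- 62 \left(-63 + 34\right) + \frac{7}{2 \left(107 + 7 \cdot 106\right)}} = - \frac{149923}{\left(-62\right) \left(-29\right) + \frac{7}{2 \left(107 + 742\right)}} = - \frac{149923}{1798 + \frac{7}{2 \cdot 849}} = - \frac{149923}{1798 + \frac{7}{2} \cdot \frac{1}{849}} = - \frac{149923}{1798 + \frac{7}{1698}} = - \frac{149923}{\frac{3053011}{1698}} = \left(-149923\right) \frac{1698}{3053011} = - \frac{254569254}{3053011} \approx -83.383$)
$\sqrt{w + 448414} = \sqrt{- \frac{254569254}{3053011} + 448414} = \sqrt{\frac{1368758305300}{3053011}} = \frac{10 \sqrt{41788341624222583}}{3053011}$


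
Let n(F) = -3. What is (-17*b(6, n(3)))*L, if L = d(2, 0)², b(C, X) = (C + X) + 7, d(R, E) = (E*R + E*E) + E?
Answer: 0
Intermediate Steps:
d(R, E) = E + E² + E*R (d(R, E) = (E*R + E²) + E = (E² + E*R) + E = E + E² + E*R)
b(C, X) = 7 + C + X
L = 0 (L = (0*(1 + 0 + 2))² = (0*3)² = 0² = 0)
(-17*b(6, n(3)))*L = -17*(7 + 6 - 3)*0 = -17*10*0 = -170*0 = 0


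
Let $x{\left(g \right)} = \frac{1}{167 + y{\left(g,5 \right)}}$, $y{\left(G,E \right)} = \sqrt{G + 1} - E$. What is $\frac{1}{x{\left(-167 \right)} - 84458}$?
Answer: $\frac{- \sqrt{166} + 162 i}{- 13682195 i + 84458 \sqrt{166}} \approx -1.184 \cdot 10^{-5} + 6.839 \cdot 10^{-14} i$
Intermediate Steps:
$y{\left(G,E \right)} = \sqrt{1 + G} - E$
$x{\left(g \right)} = \frac{1}{162 + \sqrt{1 + g}}$ ($x{\left(g \right)} = \frac{1}{167 + \left(\sqrt{1 + g} - 5\right)} = \frac{1}{167 + \left(-5 + \sqrt{1 + g}\right)} = \frac{1}{162 + \sqrt{1 + g}}$)
$\frac{1}{x{\left(-167 \right)} - 84458} = \frac{1}{\frac{1}{162 + \sqrt{1 - 167}} - 84458} = \frac{1}{\frac{1}{162 + \sqrt{-166}} - 84458} = \frac{1}{\frac{1}{162 + i \sqrt{166}} - 84458} = \frac{1}{-84458 + \frac{1}{162 + i \sqrt{166}}}$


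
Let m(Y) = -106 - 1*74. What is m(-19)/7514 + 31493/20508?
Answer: 116473481/77048556 ≈ 1.5117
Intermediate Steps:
m(Y) = -180 (m(Y) = -106 - 74 = -180)
m(-19)/7514 + 31493/20508 = -180/7514 + 31493/20508 = -180*1/7514 + 31493*(1/20508) = -90/3757 + 31493/20508 = 116473481/77048556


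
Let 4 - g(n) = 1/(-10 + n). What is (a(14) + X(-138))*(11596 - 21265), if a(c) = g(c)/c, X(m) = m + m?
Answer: 149299029/56 ≈ 2.6661e+6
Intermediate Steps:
g(n) = 4 - 1/(-10 + n)
X(m) = 2*m
a(c) = (-41 + 4*c)/(c*(-10 + c)) (a(c) = ((-41 + 4*c)/(-10 + c))/c = (-41 + 4*c)/(c*(-10 + c)))
(a(14) + X(-138))*(11596 - 21265) = ((-41 + 4*14)/(14*(-10 + 14)) + 2*(-138))*(11596 - 21265) = ((1/14)*(-41 + 56)/4 - 276)*(-9669) = ((1/14)*(¼)*15 - 276)*(-9669) = (15/56 - 276)*(-9669) = -15441/56*(-9669) = 149299029/56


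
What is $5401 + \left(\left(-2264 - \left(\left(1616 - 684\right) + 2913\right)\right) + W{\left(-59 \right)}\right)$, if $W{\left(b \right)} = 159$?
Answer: $-549$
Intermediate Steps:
$5401 + \left(\left(-2264 - \left(\left(1616 - 684\right) + 2913\right)\right) + W{\left(-59 \right)}\right) = 5401 + \left(\left(-2264 - \left(\left(1616 - 684\right) + 2913\right)\right) + 159\right) = 5401 + \left(\left(-2264 - \left(932 + 2913\right)\right) + 159\right) = 5401 + \left(\left(-2264 - 3845\right) + 159\right) = 5401 + \left(-6109 + 159\right) = 5401 - 5950 = -549$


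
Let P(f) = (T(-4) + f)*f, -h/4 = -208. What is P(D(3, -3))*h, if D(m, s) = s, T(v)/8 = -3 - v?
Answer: -12480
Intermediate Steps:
h = 832 (h = -4*(-208) = 832)
T(v) = -24 - 8*v (T(v) = 8*(-3 - v) = -24 - 8*v)
P(f) = f*(8 + f) (P(f) = ((-24 - 8*(-4)) + f)*f = ((-24 + 32) + f)*f = (8 + f)*f = f*(8 + f))
P(D(3, -3))*h = -3*(8 - 3)*832 = -3*5*832 = -15*832 = -12480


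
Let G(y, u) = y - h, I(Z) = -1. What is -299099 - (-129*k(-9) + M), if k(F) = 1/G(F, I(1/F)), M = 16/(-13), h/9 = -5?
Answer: -46658693/156 ≈ -2.9909e+5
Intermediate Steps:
h = -45 (h = 9*(-5) = -45)
M = -16/13 (M = 16*(-1/13) = -16/13 ≈ -1.2308)
G(y, u) = 45 + y (G(y, u) = y - 1*(-45) = y + 45 = 45 + y)
k(F) = 1/(45 + F)
-299099 - (-129*k(-9) + M) = -299099 - (-129/(45 - 9) - 16/13) = -299099 - (-129/36 - 16/13) = -299099 - (-129*1/36 - 16/13) = -299099 - (-43/12 - 16/13) = -299099 - 1*(-751/156) = -299099 + 751/156 = -46658693/156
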